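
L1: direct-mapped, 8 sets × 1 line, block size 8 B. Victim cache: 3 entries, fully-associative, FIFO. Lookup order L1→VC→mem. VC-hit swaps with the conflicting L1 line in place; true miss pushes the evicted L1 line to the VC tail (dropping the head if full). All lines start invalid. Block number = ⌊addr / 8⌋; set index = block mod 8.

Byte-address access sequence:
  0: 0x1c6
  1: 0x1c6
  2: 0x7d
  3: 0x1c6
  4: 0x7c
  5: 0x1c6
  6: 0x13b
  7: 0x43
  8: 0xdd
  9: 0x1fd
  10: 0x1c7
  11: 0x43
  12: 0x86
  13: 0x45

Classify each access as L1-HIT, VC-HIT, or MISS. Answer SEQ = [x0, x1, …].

SEQ = [MISS, L1-HIT, MISS, L1-HIT, L1-HIT, L1-HIT, MISS, MISS, MISS, MISS, VC-HIT, VC-HIT, MISS, VC-HIT]

  [0] addr=0x1c6 blk=56 s=0: MISS | VC []
  [1] addr=0x1c6 blk=56 s=0: L1-HIT | VC []
  [2] addr=0x7d blk=15 s=7: MISS | VC []
  [3] addr=0x1c6 blk=56 s=0: L1-HIT | VC []
  [4] addr=0x7c blk=15 s=7: L1-HIT | VC []
  [5] addr=0x1c6 blk=56 s=0: L1-HIT | VC []
  [6] addr=0x13b blk=39 s=7: MISS | VC [15]
  [7] addr=0x43 blk=8 s=0: MISS | VC [15, 56]
  [8] addr=0xdd blk=27 s=3: MISS | VC [15, 56]
  [9] addr=0x1fd blk=63 s=7: MISS | VC [15, 56, 39]
  [10] addr=0x1c7 blk=56 s=0: VC-HIT | VC [15, 8, 39]
  [11] addr=0x43 blk=8 s=0: VC-HIT | VC [15, 56, 39]
  [12] addr=0x86 blk=16 s=0: MISS | VC [56, 39, 8]
  [13] addr=0x45 blk=8 s=0: VC-HIT | VC [56, 39, 16]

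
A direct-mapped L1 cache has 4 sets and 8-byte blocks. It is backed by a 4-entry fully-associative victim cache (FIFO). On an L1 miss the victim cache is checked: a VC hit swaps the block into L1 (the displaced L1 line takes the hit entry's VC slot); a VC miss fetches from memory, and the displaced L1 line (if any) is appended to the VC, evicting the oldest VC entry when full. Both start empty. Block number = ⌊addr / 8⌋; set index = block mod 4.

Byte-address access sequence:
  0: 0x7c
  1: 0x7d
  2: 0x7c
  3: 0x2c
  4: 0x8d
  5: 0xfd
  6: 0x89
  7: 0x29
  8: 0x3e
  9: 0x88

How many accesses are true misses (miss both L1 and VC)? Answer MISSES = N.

MISSES = 5

#0 0x7c→b15/s3 MISS; vc=[]
#1 0x7d→b15/s3 L1-HIT; vc=[]
#2 0x7c→b15/s3 L1-HIT; vc=[]
#3 0x2c→b5/s1 MISS; vc=[]
#4 0x8d→b17/s1 MISS; vc=[5]
#5 0xfd→b31/s3 MISS; vc=[5,15]
#6 0x89→b17/s1 L1-HIT; vc=[5,15]
#7 0x29→b5/s1 VC-HIT; vc=[17,15]
#8 0x3e→b7/s3 MISS; vc=[17,15,31]
#9 0x88→b17/s1 VC-HIT; vc=[5,15,31]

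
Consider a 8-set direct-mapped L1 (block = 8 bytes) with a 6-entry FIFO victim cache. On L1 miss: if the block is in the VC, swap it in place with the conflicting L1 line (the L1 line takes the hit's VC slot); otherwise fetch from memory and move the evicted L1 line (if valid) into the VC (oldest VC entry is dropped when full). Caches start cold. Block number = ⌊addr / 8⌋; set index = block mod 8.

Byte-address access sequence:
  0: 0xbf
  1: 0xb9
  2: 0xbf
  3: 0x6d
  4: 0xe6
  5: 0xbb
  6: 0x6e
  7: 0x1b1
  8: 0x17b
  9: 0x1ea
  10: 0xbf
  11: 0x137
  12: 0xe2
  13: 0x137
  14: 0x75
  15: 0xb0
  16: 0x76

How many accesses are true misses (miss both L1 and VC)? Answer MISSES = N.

MISSES = 9

#0 0xbf→b23/s7 MISS; vc=[]
#1 0xb9→b23/s7 L1-HIT; vc=[]
#2 0xbf→b23/s7 L1-HIT; vc=[]
#3 0x6d→b13/s5 MISS; vc=[]
#4 0xe6→b28/s4 MISS; vc=[]
#5 0xbb→b23/s7 L1-HIT; vc=[]
#6 0x6e→b13/s5 L1-HIT; vc=[]
#7 0x1b1→b54/s6 MISS; vc=[]
#8 0x17b→b47/s7 MISS; vc=[23]
#9 0x1ea→b61/s5 MISS; vc=[23,13]
#10 0xbf→b23/s7 VC-HIT; vc=[47,13]
#11 0x137→b38/s6 MISS; vc=[47,13,54]
#12 0xe2→b28/s4 L1-HIT; vc=[47,13,54]
#13 0x137→b38/s6 L1-HIT; vc=[47,13,54]
#14 0x75→b14/s6 MISS; vc=[47,13,54,38]
#15 0xb0→b22/s6 MISS; vc=[47,13,54,38,14]
#16 0x76→b14/s6 VC-HIT; vc=[47,13,54,38,22]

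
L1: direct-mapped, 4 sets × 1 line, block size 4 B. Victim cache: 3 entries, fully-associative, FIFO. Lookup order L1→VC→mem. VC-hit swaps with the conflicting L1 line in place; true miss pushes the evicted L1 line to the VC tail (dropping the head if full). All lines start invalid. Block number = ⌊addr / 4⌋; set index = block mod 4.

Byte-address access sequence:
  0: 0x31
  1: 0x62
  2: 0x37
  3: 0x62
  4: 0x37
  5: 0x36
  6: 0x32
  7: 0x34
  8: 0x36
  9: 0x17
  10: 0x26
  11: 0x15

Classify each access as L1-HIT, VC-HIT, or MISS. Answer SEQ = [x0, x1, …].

#0 0x31→b12/s0 MISS; vc=[]
#1 0x62→b24/s0 MISS; vc=[12]
#2 0x37→b13/s1 MISS; vc=[12]
#3 0x62→b24/s0 L1-HIT; vc=[12]
#4 0x37→b13/s1 L1-HIT; vc=[12]
#5 0x36→b13/s1 L1-HIT; vc=[12]
#6 0x32→b12/s0 VC-HIT; vc=[24]
#7 0x34→b13/s1 L1-HIT; vc=[24]
#8 0x36→b13/s1 L1-HIT; vc=[24]
#9 0x17→b5/s1 MISS; vc=[24,13]
#10 0x26→b9/s1 MISS; vc=[24,13,5]
#11 0x15→b5/s1 VC-HIT; vc=[24,13,9]

SEQ = [MISS, MISS, MISS, L1-HIT, L1-HIT, L1-HIT, VC-HIT, L1-HIT, L1-HIT, MISS, MISS, VC-HIT]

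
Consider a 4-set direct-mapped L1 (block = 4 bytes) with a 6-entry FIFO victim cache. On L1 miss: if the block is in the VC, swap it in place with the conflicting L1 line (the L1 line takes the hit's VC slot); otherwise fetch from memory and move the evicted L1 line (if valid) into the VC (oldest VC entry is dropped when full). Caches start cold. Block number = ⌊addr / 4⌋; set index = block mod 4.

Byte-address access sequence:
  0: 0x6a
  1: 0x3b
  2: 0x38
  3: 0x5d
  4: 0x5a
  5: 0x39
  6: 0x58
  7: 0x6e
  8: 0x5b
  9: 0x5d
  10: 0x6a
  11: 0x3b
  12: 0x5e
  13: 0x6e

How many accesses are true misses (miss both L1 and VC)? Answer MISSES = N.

MISSES = 5

0: 0x6a (blk 26, set 2) → MISS  vc=[]
1: 0x3b (blk 14, set 2) → MISS  vc=[26]
2: 0x38 (blk 14, set 2) → L1-HIT  vc=[26]
3: 0x5d (blk 23, set 3) → MISS  vc=[26]
4: 0x5a (blk 22, set 2) → MISS  vc=[26, 14]
5: 0x39 (blk 14, set 2) → VC-HIT  vc=[26, 22]
6: 0x58 (blk 22, set 2) → VC-HIT  vc=[26, 14]
7: 0x6e (blk 27, set 3) → MISS  vc=[26, 14, 23]
8: 0x5b (blk 22, set 2) → L1-HIT  vc=[26, 14, 23]
9: 0x5d (blk 23, set 3) → VC-HIT  vc=[26, 14, 27]
10: 0x6a (blk 26, set 2) → VC-HIT  vc=[22, 14, 27]
11: 0x3b (blk 14, set 2) → VC-HIT  vc=[22, 26, 27]
12: 0x5e (blk 23, set 3) → L1-HIT  vc=[22, 26, 27]
13: 0x6e (blk 27, set 3) → VC-HIT  vc=[22, 26, 23]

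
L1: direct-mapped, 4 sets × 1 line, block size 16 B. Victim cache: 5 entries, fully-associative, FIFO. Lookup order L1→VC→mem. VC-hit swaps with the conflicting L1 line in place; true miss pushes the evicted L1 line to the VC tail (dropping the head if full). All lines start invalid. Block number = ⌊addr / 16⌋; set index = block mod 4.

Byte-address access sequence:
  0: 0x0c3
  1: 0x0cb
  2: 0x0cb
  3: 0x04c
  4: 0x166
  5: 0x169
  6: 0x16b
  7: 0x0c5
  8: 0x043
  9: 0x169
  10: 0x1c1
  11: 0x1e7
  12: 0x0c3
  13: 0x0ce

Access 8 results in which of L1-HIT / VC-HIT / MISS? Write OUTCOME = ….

OUTCOME = VC-HIT

  [0] addr=0xc3 blk=12 s=0: MISS | VC []
  [1] addr=0xcb blk=12 s=0: L1-HIT | VC []
  [2] addr=0xcb blk=12 s=0: L1-HIT | VC []
  [3] addr=0x4c blk=4 s=0: MISS | VC [12]
  [4] addr=0x166 blk=22 s=2: MISS | VC [12]
  [5] addr=0x169 blk=22 s=2: L1-HIT | VC [12]
  [6] addr=0x16b blk=22 s=2: L1-HIT | VC [12]
  [7] addr=0xc5 blk=12 s=0: VC-HIT | VC [4]
  [8] addr=0x43 blk=4 s=0: VC-HIT | VC [12]
  [9] addr=0x169 blk=22 s=2: L1-HIT | VC [12]
  [10] addr=0x1c1 blk=28 s=0: MISS | VC [12, 4]
  [11] addr=0x1e7 blk=30 s=2: MISS | VC [12, 4, 22]
  [12] addr=0xc3 blk=12 s=0: VC-HIT | VC [28, 4, 22]
  [13] addr=0xce blk=12 s=0: L1-HIT | VC [28, 4, 22]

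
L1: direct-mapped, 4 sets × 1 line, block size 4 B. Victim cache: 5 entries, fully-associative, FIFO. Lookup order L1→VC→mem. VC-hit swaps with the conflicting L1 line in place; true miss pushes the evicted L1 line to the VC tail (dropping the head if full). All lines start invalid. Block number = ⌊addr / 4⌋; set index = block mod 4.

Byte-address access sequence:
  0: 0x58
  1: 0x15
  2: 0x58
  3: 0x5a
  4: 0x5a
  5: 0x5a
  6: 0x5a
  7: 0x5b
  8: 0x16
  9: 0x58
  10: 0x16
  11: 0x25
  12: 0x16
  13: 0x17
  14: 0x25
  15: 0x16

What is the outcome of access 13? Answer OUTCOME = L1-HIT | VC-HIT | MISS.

OUTCOME = L1-HIT

#0 0x58→b22/s2 MISS; vc=[]
#1 0x15→b5/s1 MISS; vc=[]
#2 0x58→b22/s2 L1-HIT; vc=[]
#3 0x5a→b22/s2 L1-HIT; vc=[]
#4 0x5a→b22/s2 L1-HIT; vc=[]
#5 0x5a→b22/s2 L1-HIT; vc=[]
#6 0x5a→b22/s2 L1-HIT; vc=[]
#7 0x5b→b22/s2 L1-HIT; vc=[]
#8 0x16→b5/s1 L1-HIT; vc=[]
#9 0x58→b22/s2 L1-HIT; vc=[]
#10 0x16→b5/s1 L1-HIT; vc=[]
#11 0x25→b9/s1 MISS; vc=[5]
#12 0x16→b5/s1 VC-HIT; vc=[9]
#13 0x17→b5/s1 L1-HIT; vc=[9]
#14 0x25→b9/s1 VC-HIT; vc=[5]
#15 0x16→b5/s1 VC-HIT; vc=[9]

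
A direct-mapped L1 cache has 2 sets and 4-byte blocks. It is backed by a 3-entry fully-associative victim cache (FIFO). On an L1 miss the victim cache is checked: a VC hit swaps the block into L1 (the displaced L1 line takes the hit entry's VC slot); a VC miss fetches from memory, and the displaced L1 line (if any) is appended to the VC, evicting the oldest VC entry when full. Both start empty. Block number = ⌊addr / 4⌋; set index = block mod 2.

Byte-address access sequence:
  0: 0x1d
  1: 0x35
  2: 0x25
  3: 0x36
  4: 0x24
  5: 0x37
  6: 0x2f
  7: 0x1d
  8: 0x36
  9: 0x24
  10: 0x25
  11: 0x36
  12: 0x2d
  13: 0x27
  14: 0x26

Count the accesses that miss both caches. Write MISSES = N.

MISSES = 4

0: 0x1d (blk 7, set 1) → MISS  vc=[]
1: 0x35 (blk 13, set 1) → MISS  vc=[7]
2: 0x25 (blk 9, set 1) → MISS  vc=[7, 13]
3: 0x36 (blk 13, set 1) → VC-HIT  vc=[7, 9]
4: 0x24 (blk 9, set 1) → VC-HIT  vc=[7, 13]
5: 0x37 (blk 13, set 1) → VC-HIT  vc=[7, 9]
6: 0x2f (blk 11, set 1) → MISS  vc=[7, 9, 13]
7: 0x1d (blk 7, set 1) → VC-HIT  vc=[11, 9, 13]
8: 0x36 (blk 13, set 1) → VC-HIT  vc=[11, 9, 7]
9: 0x24 (blk 9, set 1) → VC-HIT  vc=[11, 13, 7]
10: 0x25 (blk 9, set 1) → L1-HIT  vc=[11, 13, 7]
11: 0x36 (blk 13, set 1) → VC-HIT  vc=[11, 9, 7]
12: 0x2d (blk 11, set 1) → VC-HIT  vc=[13, 9, 7]
13: 0x27 (blk 9, set 1) → VC-HIT  vc=[13, 11, 7]
14: 0x26 (blk 9, set 1) → L1-HIT  vc=[13, 11, 7]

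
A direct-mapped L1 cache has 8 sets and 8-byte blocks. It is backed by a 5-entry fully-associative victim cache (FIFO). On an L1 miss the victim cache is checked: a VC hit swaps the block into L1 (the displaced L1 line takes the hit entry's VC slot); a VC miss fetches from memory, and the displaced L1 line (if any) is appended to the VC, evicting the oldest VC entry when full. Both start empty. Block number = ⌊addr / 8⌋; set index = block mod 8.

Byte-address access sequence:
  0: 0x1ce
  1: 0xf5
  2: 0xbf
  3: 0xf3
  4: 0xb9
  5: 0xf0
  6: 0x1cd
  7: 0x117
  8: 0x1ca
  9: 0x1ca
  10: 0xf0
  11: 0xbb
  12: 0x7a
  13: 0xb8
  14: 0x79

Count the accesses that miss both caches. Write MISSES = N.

MISSES = 5

#0 0x1ce→b57/s1 MISS; vc=[]
#1 0xf5→b30/s6 MISS; vc=[]
#2 0xbf→b23/s7 MISS; vc=[]
#3 0xf3→b30/s6 L1-HIT; vc=[]
#4 0xb9→b23/s7 L1-HIT; vc=[]
#5 0xf0→b30/s6 L1-HIT; vc=[]
#6 0x1cd→b57/s1 L1-HIT; vc=[]
#7 0x117→b34/s2 MISS; vc=[]
#8 0x1ca→b57/s1 L1-HIT; vc=[]
#9 0x1ca→b57/s1 L1-HIT; vc=[]
#10 0xf0→b30/s6 L1-HIT; vc=[]
#11 0xbb→b23/s7 L1-HIT; vc=[]
#12 0x7a→b15/s7 MISS; vc=[23]
#13 0xb8→b23/s7 VC-HIT; vc=[15]
#14 0x79→b15/s7 VC-HIT; vc=[23]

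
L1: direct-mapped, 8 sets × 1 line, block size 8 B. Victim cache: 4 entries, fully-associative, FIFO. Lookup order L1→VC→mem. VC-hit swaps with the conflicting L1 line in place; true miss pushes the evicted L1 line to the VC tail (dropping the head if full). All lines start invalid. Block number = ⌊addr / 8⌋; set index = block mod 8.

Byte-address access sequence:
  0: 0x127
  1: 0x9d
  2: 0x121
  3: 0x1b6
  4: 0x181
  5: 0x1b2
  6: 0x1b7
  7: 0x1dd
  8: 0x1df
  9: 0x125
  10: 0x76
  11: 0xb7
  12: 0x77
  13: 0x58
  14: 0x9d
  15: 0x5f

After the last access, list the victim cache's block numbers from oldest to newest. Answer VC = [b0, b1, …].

VC = [19, 54, 22, 59]

0: 0x127 (blk 36, set 4) → MISS  vc=[]
1: 0x9d (blk 19, set 3) → MISS  vc=[]
2: 0x121 (blk 36, set 4) → L1-HIT  vc=[]
3: 0x1b6 (blk 54, set 6) → MISS  vc=[]
4: 0x181 (blk 48, set 0) → MISS  vc=[]
5: 0x1b2 (blk 54, set 6) → L1-HIT  vc=[]
6: 0x1b7 (blk 54, set 6) → L1-HIT  vc=[]
7: 0x1dd (blk 59, set 3) → MISS  vc=[19]
8: 0x1df (blk 59, set 3) → L1-HIT  vc=[19]
9: 0x125 (blk 36, set 4) → L1-HIT  vc=[19]
10: 0x76 (blk 14, set 6) → MISS  vc=[19, 54]
11: 0xb7 (blk 22, set 6) → MISS  vc=[19, 54, 14]
12: 0x77 (blk 14, set 6) → VC-HIT  vc=[19, 54, 22]
13: 0x58 (blk 11, set 3) → MISS  vc=[19, 54, 22, 59]
14: 0x9d (blk 19, set 3) → VC-HIT  vc=[11, 54, 22, 59]
15: 0x5f (blk 11, set 3) → VC-HIT  vc=[19, 54, 22, 59]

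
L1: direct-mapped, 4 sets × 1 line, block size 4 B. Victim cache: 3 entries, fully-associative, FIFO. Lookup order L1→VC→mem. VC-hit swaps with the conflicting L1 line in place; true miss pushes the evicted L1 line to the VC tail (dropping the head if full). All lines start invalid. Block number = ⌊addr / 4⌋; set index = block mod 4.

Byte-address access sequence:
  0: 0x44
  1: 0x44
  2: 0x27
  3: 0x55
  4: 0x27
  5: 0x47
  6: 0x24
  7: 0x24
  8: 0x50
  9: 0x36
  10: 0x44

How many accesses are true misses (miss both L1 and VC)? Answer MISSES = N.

0: 0x44 (blk 17, set 1) → MISS  vc=[]
1: 0x44 (blk 17, set 1) → L1-HIT  vc=[]
2: 0x27 (blk 9, set 1) → MISS  vc=[17]
3: 0x55 (blk 21, set 1) → MISS  vc=[17, 9]
4: 0x27 (blk 9, set 1) → VC-HIT  vc=[17, 21]
5: 0x47 (blk 17, set 1) → VC-HIT  vc=[9, 21]
6: 0x24 (blk 9, set 1) → VC-HIT  vc=[17, 21]
7: 0x24 (blk 9, set 1) → L1-HIT  vc=[17, 21]
8: 0x50 (blk 20, set 0) → MISS  vc=[17, 21]
9: 0x36 (blk 13, set 1) → MISS  vc=[17, 21, 9]
10: 0x44 (blk 17, set 1) → VC-HIT  vc=[13, 21, 9]

MISSES = 5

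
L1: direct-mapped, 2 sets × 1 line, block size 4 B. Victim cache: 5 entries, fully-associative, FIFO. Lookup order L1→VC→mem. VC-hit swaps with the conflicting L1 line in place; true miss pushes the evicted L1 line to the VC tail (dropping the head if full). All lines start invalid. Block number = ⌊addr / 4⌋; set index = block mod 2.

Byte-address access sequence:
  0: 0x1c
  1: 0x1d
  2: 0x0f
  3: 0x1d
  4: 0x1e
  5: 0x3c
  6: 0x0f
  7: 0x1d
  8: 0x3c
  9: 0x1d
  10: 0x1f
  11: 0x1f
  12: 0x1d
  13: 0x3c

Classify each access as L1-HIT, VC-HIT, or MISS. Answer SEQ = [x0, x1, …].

SEQ = [MISS, L1-HIT, MISS, VC-HIT, L1-HIT, MISS, VC-HIT, VC-HIT, VC-HIT, VC-HIT, L1-HIT, L1-HIT, L1-HIT, VC-HIT]

0: 0x1c (blk 7, set 1) → MISS  vc=[]
1: 0x1d (blk 7, set 1) → L1-HIT  vc=[]
2: 0xf (blk 3, set 1) → MISS  vc=[7]
3: 0x1d (blk 7, set 1) → VC-HIT  vc=[3]
4: 0x1e (blk 7, set 1) → L1-HIT  vc=[3]
5: 0x3c (blk 15, set 1) → MISS  vc=[3, 7]
6: 0xf (blk 3, set 1) → VC-HIT  vc=[15, 7]
7: 0x1d (blk 7, set 1) → VC-HIT  vc=[15, 3]
8: 0x3c (blk 15, set 1) → VC-HIT  vc=[7, 3]
9: 0x1d (blk 7, set 1) → VC-HIT  vc=[15, 3]
10: 0x1f (blk 7, set 1) → L1-HIT  vc=[15, 3]
11: 0x1f (blk 7, set 1) → L1-HIT  vc=[15, 3]
12: 0x1d (blk 7, set 1) → L1-HIT  vc=[15, 3]
13: 0x3c (blk 15, set 1) → VC-HIT  vc=[7, 3]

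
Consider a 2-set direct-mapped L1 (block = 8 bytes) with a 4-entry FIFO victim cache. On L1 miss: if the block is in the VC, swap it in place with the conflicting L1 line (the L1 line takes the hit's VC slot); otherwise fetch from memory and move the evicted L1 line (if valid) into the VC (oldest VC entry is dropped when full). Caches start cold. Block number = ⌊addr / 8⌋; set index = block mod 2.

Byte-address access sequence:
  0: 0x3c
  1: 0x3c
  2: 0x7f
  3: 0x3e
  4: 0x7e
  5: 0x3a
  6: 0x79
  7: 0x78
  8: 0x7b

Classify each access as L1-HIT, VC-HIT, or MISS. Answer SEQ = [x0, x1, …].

0: 0x3c (blk 7, set 1) → MISS  vc=[]
1: 0x3c (blk 7, set 1) → L1-HIT  vc=[]
2: 0x7f (blk 15, set 1) → MISS  vc=[7]
3: 0x3e (blk 7, set 1) → VC-HIT  vc=[15]
4: 0x7e (blk 15, set 1) → VC-HIT  vc=[7]
5: 0x3a (blk 7, set 1) → VC-HIT  vc=[15]
6: 0x79 (blk 15, set 1) → VC-HIT  vc=[7]
7: 0x78 (blk 15, set 1) → L1-HIT  vc=[7]
8: 0x7b (blk 15, set 1) → L1-HIT  vc=[7]

SEQ = [MISS, L1-HIT, MISS, VC-HIT, VC-HIT, VC-HIT, VC-HIT, L1-HIT, L1-HIT]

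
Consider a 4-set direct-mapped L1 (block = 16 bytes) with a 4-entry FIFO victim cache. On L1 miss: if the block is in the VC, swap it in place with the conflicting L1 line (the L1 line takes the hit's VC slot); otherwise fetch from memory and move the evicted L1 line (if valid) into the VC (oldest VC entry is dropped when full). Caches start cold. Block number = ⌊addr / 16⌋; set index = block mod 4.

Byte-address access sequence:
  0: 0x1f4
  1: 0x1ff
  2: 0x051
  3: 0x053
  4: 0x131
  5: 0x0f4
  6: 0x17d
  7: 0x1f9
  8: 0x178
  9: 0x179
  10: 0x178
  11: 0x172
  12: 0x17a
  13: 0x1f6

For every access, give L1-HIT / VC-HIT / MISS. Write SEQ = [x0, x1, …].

SEQ = [MISS, L1-HIT, MISS, L1-HIT, MISS, MISS, MISS, VC-HIT, VC-HIT, L1-HIT, L1-HIT, L1-HIT, L1-HIT, VC-HIT]

0: 0x1f4 (blk 31, set 3) → MISS  vc=[]
1: 0x1ff (blk 31, set 3) → L1-HIT  vc=[]
2: 0x51 (blk 5, set 1) → MISS  vc=[]
3: 0x53 (blk 5, set 1) → L1-HIT  vc=[]
4: 0x131 (blk 19, set 3) → MISS  vc=[31]
5: 0xf4 (blk 15, set 3) → MISS  vc=[31, 19]
6: 0x17d (blk 23, set 3) → MISS  vc=[31, 19, 15]
7: 0x1f9 (blk 31, set 3) → VC-HIT  vc=[23, 19, 15]
8: 0x178 (blk 23, set 3) → VC-HIT  vc=[31, 19, 15]
9: 0x179 (blk 23, set 3) → L1-HIT  vc=[31, 19, 15]
10: 0x178 (blk 23, set 3) → L1-HIT  vc=[31, 19, 15]
11: 0x172 (blk 23, set 3) → L1-HIT  vc=[31, 19, 15]
12: 0x17a (blk 23, set 3) → L1-HIT  vc=[31, 19, 15]
13: 0x1f6 (blk 31, set 3) → VC-HIT  vc=[23, 19, 15]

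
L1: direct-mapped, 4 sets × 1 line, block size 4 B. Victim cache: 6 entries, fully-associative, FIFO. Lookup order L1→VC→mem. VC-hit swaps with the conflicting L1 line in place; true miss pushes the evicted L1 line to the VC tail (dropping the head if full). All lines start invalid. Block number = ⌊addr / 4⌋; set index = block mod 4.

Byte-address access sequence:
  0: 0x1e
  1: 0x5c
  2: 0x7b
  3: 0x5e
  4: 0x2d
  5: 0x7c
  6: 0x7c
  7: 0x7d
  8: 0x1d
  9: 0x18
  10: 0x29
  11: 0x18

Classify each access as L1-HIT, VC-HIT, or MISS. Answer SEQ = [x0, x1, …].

SEQ = [MISS, MISS, MISS, L1-HIT, MISS, MISS, L1-HIT, L1-HIT, VC-HIT, MISS, MISS, VC-HIT]

0: 0x1e (blk 7, set 3) → MISS  vc=[]
1: 0x5c (blk 23, set 3) → MISS  vc=[7]
2: 0x7b (blk 30, set 2) → MISS  vc=[7]
3: 0x5e (blk 23, set 3) → L1-HIT  vc=[7]
4: 0x2d (blk 11, set 3) → MISS  vc=[7, 23]
5: 0x7c (blk 31, set 3) → MISS  vc=[7, 23, 11]
6: 0x7c (blk 31, set 3) → L1-HIT  vc=[7, 23, 11]
7: 0x7d (blk 31, set 3) → L1-HIT  vc=[7, 23, 11]
8: 0x1d (blk 7, set 3) → VC-HIT  vc=[31, 23, 11]
9: 0x18 (blk 6, set 2) → MISS  vc=[31, 23, 11, 30]
10: 0x29 (blk 10, set 2) → MISS  vc=[31, 23, 11, 30, 6]
11: 0x18 (blk 6, set 2) → VC-HIT  vc=[31, 23, 11, 30, 10]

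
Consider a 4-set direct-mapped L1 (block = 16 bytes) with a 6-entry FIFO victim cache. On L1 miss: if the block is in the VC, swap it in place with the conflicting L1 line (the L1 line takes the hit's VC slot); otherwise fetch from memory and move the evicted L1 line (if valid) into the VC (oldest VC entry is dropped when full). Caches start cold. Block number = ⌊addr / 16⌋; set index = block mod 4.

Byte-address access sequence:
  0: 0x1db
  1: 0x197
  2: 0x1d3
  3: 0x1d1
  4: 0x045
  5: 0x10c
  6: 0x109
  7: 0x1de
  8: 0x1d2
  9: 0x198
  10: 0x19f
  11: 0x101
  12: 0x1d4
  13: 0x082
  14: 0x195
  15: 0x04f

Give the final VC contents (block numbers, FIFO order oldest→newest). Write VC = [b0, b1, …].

VC = [29, 8, 16]

  [0] addr=0x1db blk=29 s=1: MISS | VC []
  [1] addr=0x197 blk=25 s=1: MISS | VC [29]
  [2] addr=0x1d3 blk=29 s=1: VC-HIT | VC [25]
  [3] addr=0x1d1 blk=29 s=1: L1-HIT | VC [25]
  [4] addr=0x45 blk=4 s=0: MISS | VC [25]
  [5] addr=0x10c blk=16 s=0: MISS | VC [25, 4]
  [6] addr=0x109 blk=16 s=0: L1-HIT | VC [25, 4]
  [7] addr=0x1de blk=29 s=1: L1-HIT | VC [25, 4]
  [8] addr=0x1d2 blk=29 s=1: L1-HIT | VC [25, 4]
  [9] addr=0x198 blk=25 s=1: VC-HIT | VC [29, 4]
  [10] addr=0x19f blk=25 s=1: L1-HIT | VC [29, 4]
  [11] addr=0x101 blk=16 s=0: L1-HIT | VC [29, 4]
  [12] addr=0x1d4 blk=29 s=1: VC-HIT | VC [25, 4]
  [13] addr=0x82 blk=8 s=0: MISS | VC [25, 4, 16]
  [14] addr=0x195 blk=25 s=1: VC-HIT | VC [29, 4, 16]
  [15] addr=0x4f blk=4 s=0: VC-HIT | VC [29, 8, 16]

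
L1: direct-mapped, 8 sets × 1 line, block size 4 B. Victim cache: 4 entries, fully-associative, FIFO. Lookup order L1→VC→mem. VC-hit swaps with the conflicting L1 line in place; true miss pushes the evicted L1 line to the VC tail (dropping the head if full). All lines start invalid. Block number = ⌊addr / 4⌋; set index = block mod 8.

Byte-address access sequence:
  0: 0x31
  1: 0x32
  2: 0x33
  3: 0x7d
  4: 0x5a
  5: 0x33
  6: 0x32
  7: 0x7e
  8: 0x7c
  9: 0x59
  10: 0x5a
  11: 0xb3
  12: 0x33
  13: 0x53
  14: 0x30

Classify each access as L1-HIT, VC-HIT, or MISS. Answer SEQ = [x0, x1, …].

SEQ = [MISS, L1-HIT, L1-HIT, MISS, MISS, L1-HIT, L1-HIT, L1-HIT, L1-HIT, L1-HIT, L1-HIT, MISS, VC-HIT, MISS, VC-HIT]

#0 0x31→b12/s4 MISS; vc=[]
#1 0x32→b12/s4 L1-HIT; vc=[]
#2 0x33→b12/s4 L1-HIT; vc=[]
#3 0x7d→b31/s7 MISS; vc=[]
#4 0x5a→b22/s6 MISS; vc=[]
#5 0x33→b12/s4 L1-HIT; vc=[]
#6 0x32→b12/s4 L1-HIT; vc=[]
#7 0x7e→b31/s7 L1-HIT; vc=[]
#8 0x7c→b31/s7 L1-HIT; vc=[]
#9 0x59→b22/s6 L1-HIT; vc=[]
#10 0x5a→b22/s6 L1-HIT; vc=[]
#11 0xb3→b44/s4 MISS; vc=[12]
#12 0x33→b12/s4 VC-HIT; vc=[44]
#13 0x53→b20/s4 MISS; vc=[44,12]
#14 0x30→b12/s4 VC-HIT; vc=[44,20]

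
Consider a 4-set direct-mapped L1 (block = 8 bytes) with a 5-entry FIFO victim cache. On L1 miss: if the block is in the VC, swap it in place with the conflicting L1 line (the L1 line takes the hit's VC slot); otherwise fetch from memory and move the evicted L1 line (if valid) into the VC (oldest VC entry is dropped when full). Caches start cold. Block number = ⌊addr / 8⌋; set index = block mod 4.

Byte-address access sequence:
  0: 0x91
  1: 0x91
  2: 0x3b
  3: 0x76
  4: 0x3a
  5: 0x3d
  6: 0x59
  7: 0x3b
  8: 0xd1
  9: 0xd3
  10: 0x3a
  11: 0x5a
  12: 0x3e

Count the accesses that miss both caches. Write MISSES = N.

#0 0x91→b18/s2 MISS; vc=[]
#1 0x91→b18/s2 L1-HIT; vc=[]
#2 0x3b→b7/s3 MISS; vc=[]
#3 0x76→b14/s2 MISS; vc=[18]
#4 0x3a→b7/s3 L1-HIT; vc=[18]
#5 0x3d→b7/s3 L1-HIT; vc=[18]
#6 0x59→b11/s3 MISS; vc=[18,7]
#7 0x3b→b7/s3 VC-HIT; vc=[18,11]
#8 0xd1→b26/s2 MISS; vc=[18,11,14]
#9 0xd3→b26/s2 L1-HIT; vc=[18,11,14]
#10 0x3a→b7/s3 L1-HIT; vc=[18,11,14]
#11 0x5a→b11/s3 VC-HIT; vc=[18,7,14]
#12 0x3e→b7/s3 VC-HIT; vc=[18,11,14]

MISSES = 5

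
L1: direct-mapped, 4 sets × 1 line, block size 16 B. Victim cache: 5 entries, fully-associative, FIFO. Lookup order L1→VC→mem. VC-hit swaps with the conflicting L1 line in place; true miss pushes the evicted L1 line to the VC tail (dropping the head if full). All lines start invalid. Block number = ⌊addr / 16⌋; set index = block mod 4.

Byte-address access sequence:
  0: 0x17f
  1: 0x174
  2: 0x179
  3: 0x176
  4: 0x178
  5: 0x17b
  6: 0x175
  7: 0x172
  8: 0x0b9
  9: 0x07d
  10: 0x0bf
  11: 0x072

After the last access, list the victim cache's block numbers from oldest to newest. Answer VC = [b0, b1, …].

VC = [23, 11]

#0 0x17f→b23/s3 MISS; vc=[]
#1 0x174→b23/s3 L1-HIT; vc=[]
#2 0x179→b23/s3 L1-HIT; vc=[]
#3 0x176→b23/s3 L1-HIT; vc=[]
#4 0x178→b23/s3 L1-HIT; vc=[]
#5 0x17b→b23/s3 L1-HIT; vc=[]
#6 0x175→b23/s3 L1-HIT; vc=[]
#7 0x172→b23/s3 L1-HIT; vc=[]
#8 0xb9→b11/s3 MISS; vc=[23]
#9 0x7d→b7/s3 MISS; vc=[23,11]
#10 0xbf→b11/s3 VC-HIT; vc=[23,7]
#11 0x72→b7/s3 VC-HIT; vc=[23,11]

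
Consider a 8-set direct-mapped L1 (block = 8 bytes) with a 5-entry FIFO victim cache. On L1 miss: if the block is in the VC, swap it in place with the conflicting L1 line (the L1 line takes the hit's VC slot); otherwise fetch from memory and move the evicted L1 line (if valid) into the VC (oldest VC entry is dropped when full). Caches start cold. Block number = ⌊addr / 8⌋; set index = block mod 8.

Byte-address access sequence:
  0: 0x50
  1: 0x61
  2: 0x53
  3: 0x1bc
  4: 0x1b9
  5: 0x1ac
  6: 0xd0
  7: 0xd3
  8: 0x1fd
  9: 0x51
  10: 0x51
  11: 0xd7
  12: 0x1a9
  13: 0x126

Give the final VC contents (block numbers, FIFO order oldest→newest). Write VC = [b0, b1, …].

VC = [10, 55, 12]

#0 0x50→b10/s2 MISS; vc=[]
#1 0x61→b12/s4 MISS; vc=[]
#2 0x53→b10/s2 L1-HIT; vc=[]
#3 0x1bc→b55/s7 MISS; vc=[]
#4 0x1b9→b55/s7 L1-HIT; vc=[]
#5 0x1ac→b53/s5 MISS; vc=[]
#6 0xd0→b26/s2 MISS; vc=[10]
#7 0xd3→b26/s2 L1-HIT; vc=[10]
#8 0x1fd→b63/s7 MISS; vc=[10,55]
#9 0x51→b10/s2 VC-HIT; vc=[26,55]
#10 0x51→b10/s2 L1-HIT; vc=[26,55]
#11 0xd7→b26/s2 VC-HIT; vc=[10,55]
#12 0x1a9→b53/s5 L1-HIT; vc=[10,55]
#13 0x126→b36/s4 MISS; vc=[10,55,12]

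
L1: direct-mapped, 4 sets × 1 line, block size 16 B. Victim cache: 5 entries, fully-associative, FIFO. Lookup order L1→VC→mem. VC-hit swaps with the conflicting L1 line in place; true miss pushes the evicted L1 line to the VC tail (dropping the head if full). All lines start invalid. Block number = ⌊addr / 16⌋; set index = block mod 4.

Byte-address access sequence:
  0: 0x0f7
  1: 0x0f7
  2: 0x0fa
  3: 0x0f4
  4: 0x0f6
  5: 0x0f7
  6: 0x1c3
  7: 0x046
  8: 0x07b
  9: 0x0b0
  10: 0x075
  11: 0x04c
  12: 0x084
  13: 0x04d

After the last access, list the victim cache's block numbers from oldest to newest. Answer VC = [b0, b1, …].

  [0] addr=0xf7 blk=15 s=3: MISS | VC []
  [1] addr=0xf7 blk=15 s=3: L1-HIT | VC []
  [2] addr=0xfa blk=15 s=3: L1-HIT | VC []
  [3] addr=0xf4 blk=15 s=3: L1-HIT | VC []
  [4] addr=0xf6 blk=15 s=3: L1-HIT | VC []
  [5] addr=0xf7 blk=15 s=3: L1-HIT | VC []
  [6] addr=0x1c3 blk=28 s=0: MISS | VC []
  [7] addr=0x46 blk=4 s=0: MISS | VC [28]
  [8] addr=0x7b blk=7 s=3: MISS | VC [28, 15]
  [9] addr=0xb0 blk=11 s=3: MISS | VC [28, 15, 7]
  [10] addr=0x75 blk=7 s=3: VC-HIT | VC [28, 15, 11]
  [11] addr=0x4c blk=4 s=0: L1-HIT | VC [28, 15, 11]
  [12] addr=0x84 blk=8 s=0: MISS | VC [28, 15, 11, 4]
  [13] addr=0x4d blk=4 s=0: VC-HIT | VC [28, 15, 11, 8]

VC = [28, 15, 11, 8]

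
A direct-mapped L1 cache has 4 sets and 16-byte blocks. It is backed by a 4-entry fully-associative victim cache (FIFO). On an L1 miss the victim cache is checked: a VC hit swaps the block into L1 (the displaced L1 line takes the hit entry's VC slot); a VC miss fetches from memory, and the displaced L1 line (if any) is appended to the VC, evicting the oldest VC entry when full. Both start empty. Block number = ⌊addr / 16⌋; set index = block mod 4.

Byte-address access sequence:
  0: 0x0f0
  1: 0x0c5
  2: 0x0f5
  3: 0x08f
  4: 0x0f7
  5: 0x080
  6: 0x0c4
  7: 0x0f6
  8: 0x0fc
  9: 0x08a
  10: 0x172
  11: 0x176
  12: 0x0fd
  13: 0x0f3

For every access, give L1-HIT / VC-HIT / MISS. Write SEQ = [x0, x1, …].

SEQ = [MISS, MISS, L1-HIT, MISS, L1-HIT, L1-HIT, VC-HIT, L1-HIT, L1-HIT, VC-HIT, MISS, L1-HIT, VC-HIT, L1-HIT]

0: 0xf0 (blk 15, set 3) → MISS  vc=[]
1: 0xc5 (blk 12, set 0) → MISS  vc=[]
2: 0xf5 (blk 15, set 3) → L1-HIT  vc=[]
3: 0x8f (blk 8, set 0) → MISS  vc=[12]
4: 0xf7 (blk 15, set 3) → L1-HIT  vc=[12]
5: 0x80 (blk 8, set 0) → L1-HIT  vc=[12]
6: 0xc4 (blk 12, set 0) → VC-HIT  vc=[8]
7: 0xf6 (blk 15, set 3) → L1-HIT  vc=[8]
8: 0xfc (blk 15, set 3) → L1-HIT  vc=[8]
9: 0x8a (blk 8, set 0) → VC-HIT  vc=[12]
10: 0x172 (blk 23, set 3) → MISS  vc=[12, 15]
11: 0x176 (blk 23, set 3) → L1-HIT  vc=[12, 15]
12: 0xfd (blk 15, set 3) → VC-HIT  vc=[12, 23]
13: 0xf3 (blk 15, set 3) → L1-HIT  vc=[12, 23]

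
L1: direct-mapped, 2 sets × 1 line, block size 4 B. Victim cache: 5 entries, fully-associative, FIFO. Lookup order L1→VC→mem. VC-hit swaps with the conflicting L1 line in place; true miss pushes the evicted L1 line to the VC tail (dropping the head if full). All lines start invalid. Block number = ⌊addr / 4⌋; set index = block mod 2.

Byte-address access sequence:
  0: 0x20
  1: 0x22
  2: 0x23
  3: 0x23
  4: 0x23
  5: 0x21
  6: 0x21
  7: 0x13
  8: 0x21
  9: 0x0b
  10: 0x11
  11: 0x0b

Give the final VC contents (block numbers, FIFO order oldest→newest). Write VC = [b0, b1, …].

VC = [4, 8]

#0 0x20→b8/s0 MISS; vc=[]
#1 0x22→b8/s0 L1-HIT; vc=[]
#2 0x23→b8/s0 L1-HIT; vc=[]
#3 0x23→b8/s0 L1-HIT; vc=[]
#4 0x23→b8/s0 L1-HIT; vc=[]
#5 0x21→b8/s0 L1-HIT; vc=[]
#6 0x21→b8/s0 L1-HIT; vc=[]
#7 0x13→b4/s0 MISS; vc=[8]
#8 0x21→b8/s0 VC-HIT; vc=[4]
#9 0xb→b2/s0 MISS; vc=[4,8]
#10 0x11→b4/s0 VC-HIT; vc=[2,8]
#11 0xb→b2/s0 VC-HIT; vc=[4,8]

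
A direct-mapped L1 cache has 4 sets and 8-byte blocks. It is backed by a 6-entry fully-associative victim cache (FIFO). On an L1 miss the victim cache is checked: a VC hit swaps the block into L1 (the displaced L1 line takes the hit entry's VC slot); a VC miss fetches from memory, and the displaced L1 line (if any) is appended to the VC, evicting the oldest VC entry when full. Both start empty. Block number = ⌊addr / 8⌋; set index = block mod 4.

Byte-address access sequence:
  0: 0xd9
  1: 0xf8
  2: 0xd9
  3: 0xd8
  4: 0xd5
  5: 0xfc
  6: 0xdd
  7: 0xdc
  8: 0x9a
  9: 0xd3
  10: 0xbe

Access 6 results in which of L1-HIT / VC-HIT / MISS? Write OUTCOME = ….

OUTCOME = VC-HIT

0: 0xd9 (blk 27, set 3) → MISS  vc=[]
1: 0xf8 (blk 31, set 3) → MISS  vc=[27]
2: 0xd9 (blk 27, set 3) → VC-HIT  vc=[31]
3: 0xd8 (blk 27, set 3) → L1-HIT  vc=[31]
4: 0xd5 (blk 26, set 2) → MISS  vc=[31]
5: 0xfc (blk 31, set 3) → VC-HIT  vc=[27]
6: 0xdd (blk 27, set 3) → VC-HIT  vc=[31]
7: 0xdc (blk 27, set 3) → L1-HIT  vc=[31]
8: 0x9a (blk 19, set 3) → MISS  vc=[31, 27]
9: 0xd3 (blk 26, set 2) → L1-HIT  vc=[31, 27]
10: 0xbe (blk 23, set 3) → MISS  vc=[31, 27, 19]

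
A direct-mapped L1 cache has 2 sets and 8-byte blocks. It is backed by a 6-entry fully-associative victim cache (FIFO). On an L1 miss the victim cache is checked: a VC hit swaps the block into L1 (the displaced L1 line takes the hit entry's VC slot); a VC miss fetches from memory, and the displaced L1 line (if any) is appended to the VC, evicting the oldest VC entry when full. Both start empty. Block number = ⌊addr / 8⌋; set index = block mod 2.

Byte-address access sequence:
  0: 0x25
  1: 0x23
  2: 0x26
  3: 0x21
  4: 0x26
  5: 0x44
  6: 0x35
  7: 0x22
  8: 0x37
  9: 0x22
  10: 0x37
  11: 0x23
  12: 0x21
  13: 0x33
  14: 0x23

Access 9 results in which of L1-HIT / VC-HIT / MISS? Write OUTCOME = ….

#0 0x25→b4/s0 MISS; vc=[]
#1 0x23→b4/s0 L1-HIT; vc=[]
#2 0x26→b4/s0 L1-HIT; vc=[]
#3 0x21→b4/s0 L1-HIT; vc=[]
#4 0x26→b4/s0 L1-HIT; vc=[]
#5 0x44→b8/s0 MISS; vc=[4]
#6 0x35→b6/s0 MISS; vc=[4,8]
#7 0x22→b4/s0 VC-HIT; vc=[6,8]
#8 0x37→b6/s0 VC-HIT; vc=[4,8]
#9 0x22→b4/s0 VC-HIT; vc=[6,8]
#10 0x37→b6/s0 VC-HIT; vc=[4,8]
#11 0x23→b4/s0 VC-HIT; vc=[6,8]
#12 0x21→b4/s0 L1-HIT; vc=[6,8]
#13 0x33→b6/s0 VC-HIT; vc=[4,8]
#14 0x23→b4/s0 VC-HIT; vc=[6,8]

OUTCOME = VC-HIT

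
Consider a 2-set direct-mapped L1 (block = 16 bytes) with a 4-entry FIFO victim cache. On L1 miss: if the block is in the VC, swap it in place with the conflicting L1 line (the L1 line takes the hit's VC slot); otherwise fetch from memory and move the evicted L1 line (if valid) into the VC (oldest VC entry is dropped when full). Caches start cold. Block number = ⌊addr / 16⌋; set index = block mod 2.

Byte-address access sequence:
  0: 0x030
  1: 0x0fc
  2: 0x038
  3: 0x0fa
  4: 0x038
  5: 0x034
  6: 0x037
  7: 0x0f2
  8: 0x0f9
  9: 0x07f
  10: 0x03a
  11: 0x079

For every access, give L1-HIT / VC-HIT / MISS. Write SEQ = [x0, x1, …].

SEQ = [MISS, MISS, VC-HIT, VC-HIT, VC-HIT, L1-HIT, L1-HIT, VC-HIT, L1-HIT, MISS, VC-HIT, VC-HIT]

#0 0x30→b3/s1 MISS; vc=[]
#1 0xfc→b15/s1 MISS; vc=[3]
#2 0x38→b3/s1 VC-HIT; vc=[15]
#3 0xfa→b15/s1 VC-HIT; vc=[3]
#4 0x38→b3/s1 VC-HIT; vc=[15]
#5 0x34→b3/s1 L1-HIT; vc=[15]
#6 0x37→b3/s1 L1-HIT; vc=[15]
#7 0xf2→b15/s1 VC-HIT; vc=[3]
#8 0xf9→b15/s1 L1-HIT; vc=[3]
#9 0x7f→b7/s1 MISS; vc=[3,15]
#10 0x3a→b3/s1 VC-HIT; vc=[7,15]
#11 0x79→b7/s1 VC-HIT; vc=[3,15]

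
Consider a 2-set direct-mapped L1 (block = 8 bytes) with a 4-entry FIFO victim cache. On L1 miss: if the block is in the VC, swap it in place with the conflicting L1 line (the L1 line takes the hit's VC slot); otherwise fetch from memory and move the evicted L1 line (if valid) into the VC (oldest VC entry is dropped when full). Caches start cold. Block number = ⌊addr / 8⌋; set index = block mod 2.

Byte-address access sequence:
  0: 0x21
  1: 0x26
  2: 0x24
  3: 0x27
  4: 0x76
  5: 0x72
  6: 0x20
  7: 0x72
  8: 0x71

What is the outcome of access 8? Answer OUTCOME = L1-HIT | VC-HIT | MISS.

OUTCOME = L1-HIT

  [0] addr=0x21 blk=4 s=0: MISS | VC []
  [1] addr=0x26 blk=4 s=0: L1-HIT | VC []
  [2] addr=0x24 blk=4 s=0: L1-HIT | VC []
  [3] addr=0x27 blk=4 s=0: L1-HIT | VC []
  [4] addr=0x76 blk=14 s=0: MISS | VC [4]
  [5] addr=0x72 blk=14 s=0: L1-HIT | VC [4]
  [6] addr=0x20 blk=4 s=0: VC-HIT | VC [14]
  [7] addr=0x72 blk=14 s=0: VC-HIT | VC [4]
  [8] addr=0x71 blk=14 s=0: L1-HIT | VC [4]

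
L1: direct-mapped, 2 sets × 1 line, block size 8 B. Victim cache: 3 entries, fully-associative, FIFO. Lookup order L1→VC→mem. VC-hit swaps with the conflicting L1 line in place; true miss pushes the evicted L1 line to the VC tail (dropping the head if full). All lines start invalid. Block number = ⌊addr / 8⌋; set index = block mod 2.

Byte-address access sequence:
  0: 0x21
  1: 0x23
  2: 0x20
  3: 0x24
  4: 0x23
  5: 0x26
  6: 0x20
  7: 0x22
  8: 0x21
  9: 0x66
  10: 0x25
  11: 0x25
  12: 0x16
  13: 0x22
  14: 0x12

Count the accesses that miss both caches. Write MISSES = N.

MISSES = 3

0: 0x21 (blk 4, set 0) → MISS  vc=[]
1: 0x23 (blk 4, set 0) → L1-HIT  vc=[]
2: 0x20 (blk 4, set 0) → L1-HIT  vc=[]
3: 0x24 (blk 4, set 0) → L1-HIT  vc=[]
4: 0x23 (blk 4, set 0) → L1-HIT  vc=[]
5: 0x26 (blk 4, set 0) → L1-HIT  vc=[]
6: 0x20 (blk 4, set 0) → L1-HIT  vc=[]
7: 0x22 (blk 4, set 0) → L1-HIT  vc=[]
8: 0x21 (blk 4, set 0) → L1-HIT  vc=[]
9: 0x66 (blk 12, set 0) → MISS  vc=[4]
10: 0x25 (blk 4, set 0) → VC-HIT  vc=[12]
11: 0x25 (blk 4, set 0) → L1-HIT  vc=[12]
12: 0x16 (blk 2, set 0) → MISS  vc=[12, 4]
13: 0x22 (blk 4, set 0) → VC-HIT  vc=[12, 2]
14: 0x12 (blk 2, set 0) → VC-HIT  vc=[12, 4]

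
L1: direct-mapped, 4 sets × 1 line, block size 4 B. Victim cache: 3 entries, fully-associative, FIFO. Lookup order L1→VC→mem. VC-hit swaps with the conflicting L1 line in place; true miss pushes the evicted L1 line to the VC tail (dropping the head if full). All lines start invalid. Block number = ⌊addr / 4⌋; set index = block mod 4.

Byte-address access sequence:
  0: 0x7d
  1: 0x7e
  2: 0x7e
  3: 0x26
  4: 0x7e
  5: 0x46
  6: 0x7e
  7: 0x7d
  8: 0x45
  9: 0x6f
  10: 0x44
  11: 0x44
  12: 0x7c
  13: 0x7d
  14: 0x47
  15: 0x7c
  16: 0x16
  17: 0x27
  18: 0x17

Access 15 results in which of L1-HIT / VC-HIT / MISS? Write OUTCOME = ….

OUTCOME = L1-HIT

#0 0x7d→b31/s3 MISS; vc=[]
#1 0x7e→b31/s3 L1-HIT; vc=[]
#2 0x7e→b31/s3 L1-HIT; vc=[]
#3 0x26→b9/s1 MISS; vc=[]
#4 0x7e→b31/s3 L1-HIT; vc=[]
#5 0x46→b17/s1 MISS; vc=[9]
#6 0x7e→b31/s3 L1-HIT; vc=[9]
#7 0x7d→b31/s3 L1-HIT; vc=[9]
#8 0x45→b17/s1 L1-HIT; vc=[9]
#9 0x6f→b27/s3 MISS; vc=[9,31]
#10 0x44→b17/s1 L1-HIT; vc=[9,31]
#11 0x44→b17/s1 L1-HIT; vc=[9,31]
#12 0x7c→b31/s3 VC-HIT; vc=[9,27]
#13 0x7d→b31/s3 L1-HIT; vc=[9,27]
#14 0x47→b17/s1 L1-HIT; vc=[9,27]
#15 0x7c→b31/s3 L1-HIT; vc=[9,27]
#16 0x16→b5/s1 MISS; vc=[9,27,17]
#17 0x27→b9/s1 VC-HIT; vc=[5,27,17]
#18 0x17→b5/s1 VC-HIT; vc=[9,27,17]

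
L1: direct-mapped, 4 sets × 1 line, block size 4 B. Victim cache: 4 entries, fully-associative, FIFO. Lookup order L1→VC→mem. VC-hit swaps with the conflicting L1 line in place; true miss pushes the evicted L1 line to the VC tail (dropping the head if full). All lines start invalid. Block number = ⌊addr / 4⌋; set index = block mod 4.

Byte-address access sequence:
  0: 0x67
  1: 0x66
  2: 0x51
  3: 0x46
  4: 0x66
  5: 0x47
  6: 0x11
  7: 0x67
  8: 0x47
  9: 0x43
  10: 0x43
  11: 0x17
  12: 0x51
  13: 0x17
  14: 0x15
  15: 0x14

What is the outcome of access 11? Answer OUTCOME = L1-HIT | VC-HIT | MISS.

OUTCOME = MISS

#0 0x67→b25/s1 MISS; vc=[]
#1 0x66→b25/s1 L1-HIT; vc=[]
#2 0x51→b20/s0 MISS; vc=[]
#3 0x46→b17/s1 MISS; vc=[25]
#4 0x66→b25/s1 VC-HIT; vc=[17]
#5 0x47→b17/s1 VC-HIT; vc=[25]
#6 0x11→b4/s0 MISS; vc=[25,20]
#7 0x67→b25/s1 VC-HIT; vc=[17,20]
#8 0x47→b17/s1 VC-HIT; vc=[25,20]
#9 0x43→b16/s0 MISS; vc=[25,20,4]
#10 0x43→b16/s0 L1-HIT; vc=[25,20,4]
#11 0x17→b5/s1 MISS; vc=[25,20,4,17]
#12 0x51→b20/s0 VC-HIT; vc=[25,16,4,17]
#13 0x17→b5/s1 L1-HIT; vc=[25,16,4,17]
#14 0x15→b5/s1 L1-HIT; vc=[25,16,4,17]
#15 0x14→b5/s1 L1-HIT; vc=[25,16,4,17]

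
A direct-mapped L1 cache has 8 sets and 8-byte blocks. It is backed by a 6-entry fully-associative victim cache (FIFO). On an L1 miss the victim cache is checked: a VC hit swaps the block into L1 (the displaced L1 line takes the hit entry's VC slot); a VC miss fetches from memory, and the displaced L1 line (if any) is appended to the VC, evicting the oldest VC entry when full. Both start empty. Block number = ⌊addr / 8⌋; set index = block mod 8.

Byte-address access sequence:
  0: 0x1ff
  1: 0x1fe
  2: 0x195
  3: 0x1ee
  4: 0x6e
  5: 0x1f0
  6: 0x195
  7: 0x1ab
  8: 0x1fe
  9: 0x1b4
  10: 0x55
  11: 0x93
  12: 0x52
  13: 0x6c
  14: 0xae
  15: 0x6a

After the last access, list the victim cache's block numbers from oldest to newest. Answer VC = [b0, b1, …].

VC = [61, 53, 62, 50, 18, 21]

0: 0x1ff (blk 63, set 7) → MISS  vc=[]
1: 0x1fe (blk 63, set 7) → L1-HIT  vc=[]
2: 0x195 (blk 50, set 2) → MISS  vc=[]
3: 0x1ee (blk 61, set 5) → MISS  vc=[]
4: 0x6e (blk 13, set 5) → MISS  vc=[61]
5: 0x1f0 (blk 62, set 6) → MISS  vc=[61]
6: 0x195 (blk 50, set 2) → L1-HIT  vc=[61]
7: 0x1ab (blk 53, set 5) → MISS  vc=[61, 13]
8: 0x1fe (blk 63, set 7) → L1-HIT  vc=[61, 13]
9: 0x1b4 (blk 54, set 6) → MISS  vc=[61, 13, 62]
10: 0x55 (blk 10, set 2) → MISS  vc=[61, 13, 62, 50]
11: 0x93 (blk 18, set 2) → MISS  vc=[61, 13, 62, 50, 10]
12: 0x52 (blk 10, set 2) → VC-HIT  vc=[61, 13, 62, 50, 18]
13: 0x6c (blk 13, set 5) → VC-HIT  vc=[61, 53, 62, 50, 18]
14: 0xae (blk 21, set 5) → MISS  vc=[61, 53, 62, 50, 18, 13]
15: 0x6a (blk 13, set 5) → VC-HIT  vc=[61, 53, 62, 50, 18, 21]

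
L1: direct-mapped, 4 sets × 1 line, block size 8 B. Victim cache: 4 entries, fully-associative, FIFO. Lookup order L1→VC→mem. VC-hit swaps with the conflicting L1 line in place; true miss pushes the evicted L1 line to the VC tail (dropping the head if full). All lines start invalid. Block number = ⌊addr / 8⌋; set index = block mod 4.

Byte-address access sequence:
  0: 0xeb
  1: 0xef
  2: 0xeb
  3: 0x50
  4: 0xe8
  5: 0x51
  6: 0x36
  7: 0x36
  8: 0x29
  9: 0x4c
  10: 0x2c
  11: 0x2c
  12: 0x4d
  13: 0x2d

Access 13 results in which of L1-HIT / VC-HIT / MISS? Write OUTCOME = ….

OUTCOME = VC-HIT

#0 0xeb→b29/s1 MISS; vc=[]
#1 0xef→b29/s1 L1-HIT; vc=[]
#2 0xeb→b29/s1 L1-HIT; vc=[]
#3 0x50→b10/s2 MISS; vc=[]
#4 0xe8→b29/s1 L1-HIT; vc=[]
#5 0x51→b10/s2 L1-HIT; vc=[]
#6 0x36→b6/s2 MISS; vc=[10]
#7 0x36→b6/s2 L1-HIT; vc=[10]
#8 0x29→b5/s1 MISS; vc=[10,29]
#9 0x4c→b9/s1 MISS; vc=[10,29,5]
#10 0x2c→b5/s1 VC-HIT; vc=[10,29,9]
#11 0x2c→b5/s1 L1-HIT; vc=[10,29,9]
#12 0x4d→b9/s1 VC-HIT; vc=[10,29,5]
#13 0x2d→b5/s1 VC-HIT; vc=[10,29,9]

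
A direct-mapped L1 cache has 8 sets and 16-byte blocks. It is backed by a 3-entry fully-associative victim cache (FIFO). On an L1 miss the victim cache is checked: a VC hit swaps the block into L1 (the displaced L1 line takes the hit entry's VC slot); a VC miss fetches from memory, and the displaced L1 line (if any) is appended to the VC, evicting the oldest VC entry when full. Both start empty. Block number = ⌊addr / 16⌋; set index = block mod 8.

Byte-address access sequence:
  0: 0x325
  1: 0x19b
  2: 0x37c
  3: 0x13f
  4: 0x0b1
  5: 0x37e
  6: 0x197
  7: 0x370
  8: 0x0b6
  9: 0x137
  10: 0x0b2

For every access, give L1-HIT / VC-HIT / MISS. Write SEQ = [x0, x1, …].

SEQ = [MISS, MISS, MISS, MISS, MISS, L1-HIT, L1-HIT, L1-HIT, L1-HIT, VC-HIT, VC-HIT]

#0 0x325→b50/s2 MISS; vc=[]
#1 0x19b→b25/s1 MISS; vc=[]
#2 0x37c→b55/s7 MISS; vc=[]
#3 0x13f→b19/s3 MISS; vc=[]
#4 0xb1→b11/s3 MISS; vc=[19]
#5 0x37e→b55/s7 L1-HIT; vc=[19]
#6 0x197→b25/s1 L1-HIT; vc=[19]
#7 0x370→b55/s7 L1-HIT; vc=[19]
#8 0xb6→b11/s3 L1-HIT; vc=[19]
#9 0x137→b19/s3 VC-HIT; vc=[11]
#10 0xb2→b11/s3 VC-HIT; vc=[19]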